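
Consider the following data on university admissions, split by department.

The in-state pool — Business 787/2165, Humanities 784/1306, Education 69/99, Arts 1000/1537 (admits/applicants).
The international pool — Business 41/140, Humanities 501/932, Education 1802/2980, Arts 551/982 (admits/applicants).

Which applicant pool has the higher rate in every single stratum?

Business: the in-state pool 787/2165 = 36.4%, the international pool 41/140 = 29.3% → the in-state pool
Humanities: the in-state pool 784/1306 = 60.0%, the international pool 501/932 = 53.8% → the in-state pool
Education: the in-state pool 69/99 = 69.7%, the international pool 1802/2980 = 60.5% → the in-state pool
Arts: the in-state pool 1000/1537 = 65.1%, the international pool 551/982 = 56.1% → the in-state pool
The in-state pool has the higher rate in all 4 groups.

the in-state pool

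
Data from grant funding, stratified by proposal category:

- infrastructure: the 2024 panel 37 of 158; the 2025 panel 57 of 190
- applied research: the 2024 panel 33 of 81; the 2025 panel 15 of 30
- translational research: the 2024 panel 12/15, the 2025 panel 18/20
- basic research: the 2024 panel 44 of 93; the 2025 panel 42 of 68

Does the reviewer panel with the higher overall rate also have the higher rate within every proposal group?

Infrastructure: the 2024 panel 37/158 = 23.4%, the 2025 panel 57/190 = 30.0% → the 2025 panel
Applied research: the 2024 panel 33/81 = 40.7%, the 2025 panel 15/30 = 50.0% → the 2025 panel
Translational research: the 2024 panel 12/15 = 80.0%, the 2025 panel 18/20 = 90.0% → the 2025 panel
Basic research: the 2024 panel 44/93 = 47.3%, the 2025 panel 42/68 = 61.8% → the 2025 panel
Overall: the 2024 panel 126/347 = 36.3%, the 2025 panel 132/308 = 42.9% → the 2025 panel
The 2025 panel wins overall and in every proposal group — no reversal.

Yes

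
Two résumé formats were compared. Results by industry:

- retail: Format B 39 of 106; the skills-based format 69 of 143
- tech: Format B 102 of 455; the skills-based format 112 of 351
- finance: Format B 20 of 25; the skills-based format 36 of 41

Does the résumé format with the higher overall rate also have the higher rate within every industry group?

Retail: Format B 39/106 = 36.8%, the skills-based format 69/143 = 48.3% → the skills-based format
Tech: Format B 102/455 = 22.4%, the skills-based format 112/351 = 31.9% → the skills-based format
Finance: Format B 20/25 = 80.0%, the skills-based format 36/41 = 87.8% → the skills-based format
Overall: Format B 161/586 = 27.5%, the skills-based format 217/535 = 40.6% → the skills-based format
The skills-based format wins overall and in every industry group — no reversal.

Yes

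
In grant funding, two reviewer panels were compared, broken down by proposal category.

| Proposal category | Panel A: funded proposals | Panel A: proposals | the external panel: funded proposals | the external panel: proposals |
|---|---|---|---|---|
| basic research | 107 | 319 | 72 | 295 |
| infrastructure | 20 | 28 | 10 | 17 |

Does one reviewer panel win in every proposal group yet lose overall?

No

Basic research: Panel A 107/319 = 33.5%, the external panel 72/295 = 24.4% → Panel A
Infrastructure: Panel A 20/28 = 71.4%, the external panel 10/17 = 58.8% → Panel A
Overall: Panel A 127/347 = 36.6%, the external panel 82/312 = 26.3% → Panel A
Panel A wins overall and in every proposal group — no reversal.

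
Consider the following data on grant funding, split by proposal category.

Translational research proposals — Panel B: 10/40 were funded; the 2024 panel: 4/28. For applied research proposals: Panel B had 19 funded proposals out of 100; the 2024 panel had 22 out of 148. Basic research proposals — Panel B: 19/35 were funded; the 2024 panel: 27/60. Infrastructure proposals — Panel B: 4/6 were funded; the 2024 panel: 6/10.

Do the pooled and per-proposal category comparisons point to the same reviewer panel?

Translational research: Panel B 10/40 = 25.0%, the 2024 panel 4/28 = 14.3% → Panel B
Applied research: Panel B 19/100 = 19.0%, the 2024 panel 22/148 = 14.9% → Panel B
Basic research: Panel B 19/35 = 54.3%, the 2024 panel 27/60 = 45.0% → Panel B
Infrastructure: Panel B 4/6 = 66.7%, the 2024 panel 6/10 = 60.0% → Panel B
Overall: Panel B 52/181 = 28.7%, the 2024 panel 59/246 = 24.0% → Panel B
Panel B wins overall and in every proposal group — no reversal.

Yes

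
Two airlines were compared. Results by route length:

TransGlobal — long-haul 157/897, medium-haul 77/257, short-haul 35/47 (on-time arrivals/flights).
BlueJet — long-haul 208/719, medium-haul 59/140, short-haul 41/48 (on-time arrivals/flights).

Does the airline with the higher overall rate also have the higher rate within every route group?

Yes

Long-haul: TransGlobal 157/897 = 17.5%, BlueJet 208/719 = 28.9% → BlueJet
Medium-haul: TransGlobal 77/257 = 30.0%, BlueJet 59/140 = 42.1% → BlueJet
Short-haul: TransGlobal 35/47 = 74.5%, BlueJet 41/48 = 85.4% → BlueJet
Overall: TransGlobal 269/1201 = 22.4%, BlueJet 308/907 = 34.0% → BlueJet
BlueJet wins overall and in every route group — no reversal.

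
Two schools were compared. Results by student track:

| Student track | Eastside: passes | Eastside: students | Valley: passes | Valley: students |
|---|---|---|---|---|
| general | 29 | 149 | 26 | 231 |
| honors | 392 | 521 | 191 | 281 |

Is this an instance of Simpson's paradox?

No

General: Eastside 29/149 = 19.5%, Valley 26/231 = 11.3% → Eastside
Honors: Eastside 392/521 = 75.2%, Valley 191/281 = 68.0% → Eastside
Overall: Eastside 421/670 = 62.8%, Valley 217/512 = 42.4% → Eastside
Eastside wins overall and in every student group — no reversal.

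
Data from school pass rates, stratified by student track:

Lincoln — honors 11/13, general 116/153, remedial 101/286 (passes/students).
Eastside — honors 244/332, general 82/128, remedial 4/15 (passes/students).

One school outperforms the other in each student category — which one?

Honors: Lincoln 11/13 = 84.6%, Eastside 244/332 = 73.5% → Lincoln
General: Lincoln 116/153 = 75.8%, Eastside 82/128 = 64.1% → Lincoln
Remedial: Lincoln 101/286 = 35.3%, Eastside 4/15 = 26.7% → Lincoln
Lincoln has the higher rate in all 3 groups.

Lincoln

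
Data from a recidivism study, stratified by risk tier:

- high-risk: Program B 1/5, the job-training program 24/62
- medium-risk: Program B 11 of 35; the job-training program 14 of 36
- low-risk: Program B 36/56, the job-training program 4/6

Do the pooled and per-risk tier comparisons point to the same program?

High-risk: Program B 1/5 = 20.0%, the job-training program 24/62 = 38.7% → the job-training program
Medium-risk: Program B 11/35 = 31.4%, the job-training program 14/36 = 38.9% → the job-training program
Low-risk: Program B 36/56 = 64.3%, the job-training program 4/6 = 66.7% → the job-training program
Overall: Program B 48/96 = 50.0%, the job-training program 42/104 = 40.4% → Program B
The job-training program wins each risk group but Program B wins overall — the comparison reverses. The job-training program's participants skew toward high-risk, which has a lower base rate.

No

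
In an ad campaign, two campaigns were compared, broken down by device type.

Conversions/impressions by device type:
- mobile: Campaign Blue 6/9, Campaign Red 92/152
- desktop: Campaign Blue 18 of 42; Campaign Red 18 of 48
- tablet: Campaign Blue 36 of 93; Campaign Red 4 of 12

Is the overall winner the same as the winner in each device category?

No

Mobile: Campaign Blue 6/9 = 66.7%, Campaign Red 92/152 = 60.5% → Campaign Blue
Desktop: Campaign Blue 18/42 = 42.9%, Campaign Red 18/48 = 37.5% → Campaign Blue
Tablet: Campaign Blue 36/93 = 38.7%, Campaign Red 4/12 = 33.3% → Campaign Blue
Overall: Campaign Blue 60/144 = 41.7%, Campaign Red 114/212 = 53.8% → Campaign Red
Campaign Blue wins each device group but Campaign Red wins overall — the comparison reverses. Campaign Blue's impressions skew toward tablet, which has a lower base rate.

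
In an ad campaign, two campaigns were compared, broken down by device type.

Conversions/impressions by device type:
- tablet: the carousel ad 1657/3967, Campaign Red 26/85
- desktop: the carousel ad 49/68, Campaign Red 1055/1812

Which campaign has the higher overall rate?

Tablet: the carousel ad 1657/3967 = 41.8%, Campaign Red 26/85 = 30.6% → the carousel ad
Desktop: the carousel ad 49/68 = 72.1%, Campaign Red 1055/1812 = 58.2% → the carousel ad
Overall: the carousel ad 1706/4035 = 42.3%, Campaign Red 1081/1897 = 57.0% → Campaign Red
(The carousel ad wins every device group but Campaign Red wins overall — the carousel ad's impressions skew toward the low-rate tablet group.)

Campaign Red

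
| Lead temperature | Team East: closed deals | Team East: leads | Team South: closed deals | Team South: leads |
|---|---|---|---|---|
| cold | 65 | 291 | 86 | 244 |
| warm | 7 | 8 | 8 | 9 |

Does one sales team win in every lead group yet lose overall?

No

Cold: Team East 65/291 = 22.3%, Team South 86/244 = 35.2% → Team South
Warm: Team East 7/8 = 87.5%, Team South 8/9 = 88.9% → Team South
Overall: Team East 72/299 = 24.1%, Team South 94/253 = 37.2% → Team South
Team South wins overall and in every lead group — no reversal.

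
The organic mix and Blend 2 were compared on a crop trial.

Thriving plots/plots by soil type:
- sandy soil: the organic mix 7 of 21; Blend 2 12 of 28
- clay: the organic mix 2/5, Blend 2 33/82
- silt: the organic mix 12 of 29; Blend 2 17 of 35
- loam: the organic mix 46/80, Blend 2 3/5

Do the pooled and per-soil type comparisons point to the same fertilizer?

Sandy soil: the organic mix 7/21 = 33.3%, Blend 2 12/28 = 42.9% → Blend 2
Clay: the organic mix 2/5 = 40.0%, Blend 2 33/82 = 40.2% → Blend 2
Silt: the organic mix 12/29 = 41.4%, Blend 2 17/35 = 48.6% → Blend 2
Loam: the organic mix 46/80 = 57.5%, Blend 2 3/5 = 60.0% → Blend 2
Overall: the organic mix 67/135 = 49.6%, Blend 2 65/150 = 43.3% → the organic mix
Blend 2 wins each soil group but the organic mix wins overall — the comparison reverses. Blend 2's plots skew toward clay, which has a lower base rate.

No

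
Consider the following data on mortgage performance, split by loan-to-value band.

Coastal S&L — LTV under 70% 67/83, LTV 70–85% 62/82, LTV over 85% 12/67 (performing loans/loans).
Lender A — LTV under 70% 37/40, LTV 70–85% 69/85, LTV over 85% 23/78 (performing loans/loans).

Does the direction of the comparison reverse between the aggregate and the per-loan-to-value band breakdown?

LTV under 70%: Coastal S&L 67/83 = 80.7%, Lender A 37/40 = 92.5% → Lender A
LTV 70–85%: Coastal S&L 62/82 = 75.6%, Lender A 69/85 = 81.2% → Lender A
LTV over 85%: Coastal S&L 12/67 = 17.9%, Lender A 23/78 = 29.5% → Lender A
Overall: Coastal S&L 141/232 = 60.8%, Lender A 129/203 = 63.5% → Lender A
Lender A wins overall and in every loan-to-value group — no reversal.

No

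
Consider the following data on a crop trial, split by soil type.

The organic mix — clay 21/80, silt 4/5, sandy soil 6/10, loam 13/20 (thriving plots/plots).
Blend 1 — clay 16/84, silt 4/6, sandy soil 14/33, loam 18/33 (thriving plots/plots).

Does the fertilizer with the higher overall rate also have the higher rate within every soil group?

Yes

Clay: the organic mix 21/80 = 26.2%, Blend 1 16/84 = 19.0% → the organic mix
Silt: the organic mix 4/5 = 80.0%, Blend 1 4/6 = 66.7% → the organic mix
Sandy soil: the organic mix 6/10 = 60.0%, Blend 1 14/33 = 42.4% → the organic mix
Loam: the organic mix 13/20 = 65.0%, Blend 1 18/33 = 54.5% → the organic mix
Overall: the organic mix 44/115 = 38.3%, Blend 1 52/156 = 33.3% → the organic mix
The organic mix wins overall and in every soil group — no reversal.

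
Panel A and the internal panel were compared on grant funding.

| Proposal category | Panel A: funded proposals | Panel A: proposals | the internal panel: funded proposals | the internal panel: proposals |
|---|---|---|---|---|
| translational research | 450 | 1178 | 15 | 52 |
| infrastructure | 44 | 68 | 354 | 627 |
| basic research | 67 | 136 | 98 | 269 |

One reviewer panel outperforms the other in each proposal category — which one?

Panel A

Translational research: Panel A 450/1178 = 38.2%, the internal panel 15/52 = 28.8% → Panel A
Infrastructure: Panel A 44/68 = 64.7%, the internal panel 354/627 = 56.5% → Panel A
Basic research: Panel A 67/136 = 49.3%, the internal panel 98/269 = 36.4% → Panel A
Panel A has the higher rate in all 3 groups.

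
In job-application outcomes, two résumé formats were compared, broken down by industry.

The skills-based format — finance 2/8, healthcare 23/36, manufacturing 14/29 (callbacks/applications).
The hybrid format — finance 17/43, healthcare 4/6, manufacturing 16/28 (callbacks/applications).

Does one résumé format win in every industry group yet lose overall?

Finance: the skills-based format 2/8 = 25.0%, the hybrid format 17/43 = 39.5% → the hybrid format
Healthcare: the skills-based format 23/36 = 63.9%, the hybrid format 4/6 = 66.7% → the hybrid format
Manufacturing: the skills-based format 14/29 = 48.3%, the hybrid format 16/28 = 57.1% → the hybrid format
Overall: the skills-based format 39/73 = 53.4%, the hybrid format 37/77 = 48.1% → the skills-based format
The hybrid format wins each industry group but the skills-based format wins overall — the comparison reverses. The hybrid format's applications skew toward finance, which has a lower base rate.

Yes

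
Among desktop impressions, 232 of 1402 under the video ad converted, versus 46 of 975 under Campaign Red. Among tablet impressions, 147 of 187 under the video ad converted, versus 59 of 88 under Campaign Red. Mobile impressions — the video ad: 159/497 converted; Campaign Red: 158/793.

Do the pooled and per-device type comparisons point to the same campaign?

Desktop: the video ad 232/1402 = 16.5%, Campaign Red 46/975 = 4.7% → the video ad
Tablet: the video ad 147/187 = 78.6%, Campaign Red 59/88 = 67.0% → the video ad
Mobile: the video ad 159/497 = 32.0%, Campaign Red 158/793 = 19.9% → the video ad
Overall: the video ad 538/2086 = 25.8%, Campaign Red 263/1856 = 14.2% → the video ad
The video ad wins overall and in every device group — no reversal.

Yes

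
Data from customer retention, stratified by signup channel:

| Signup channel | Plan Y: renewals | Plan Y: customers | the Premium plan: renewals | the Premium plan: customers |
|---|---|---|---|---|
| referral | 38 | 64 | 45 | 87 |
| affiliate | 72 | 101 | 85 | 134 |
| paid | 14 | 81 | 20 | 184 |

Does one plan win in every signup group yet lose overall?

No

Referral: Plan Y 38/64 = 59.4%, the Premium plan 45/87 = 51.7% → Plan Y
Affiliate: Plan Y 72/101 = 71.3%, the Premium plan 85/134 = 63.4% → Plan Y
Paid: Plan Y 14/81 = 17.3%, the Premium plan 20/184 = 10.9% → Plan Y
Overall: Plan Y 124/246 = 50.4%, the Premium plan 150/405 = 37.0% → Plan Y
Plan Y wins overall and in every signup group — no reversal.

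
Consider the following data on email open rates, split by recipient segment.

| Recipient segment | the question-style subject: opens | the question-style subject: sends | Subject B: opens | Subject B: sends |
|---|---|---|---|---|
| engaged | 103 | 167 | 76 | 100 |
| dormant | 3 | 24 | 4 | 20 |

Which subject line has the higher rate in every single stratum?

Engaged: the question-style subject 103/167 = 61.7%, Subject B 76/100 = 76.0% → Subject B
Dormant: the question-style subject 3/24 = 12.5%, Subject B 4/20 = 20.0% → Subject B
Subject B has the higher rate in both groups.

Subject B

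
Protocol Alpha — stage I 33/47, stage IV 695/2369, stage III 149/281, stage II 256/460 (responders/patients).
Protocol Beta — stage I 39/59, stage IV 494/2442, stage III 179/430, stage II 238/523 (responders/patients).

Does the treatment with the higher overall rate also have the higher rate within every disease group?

Yes

Stage I: Protocol Alpha 33/47 = 70.2%, Protocol Beta 39/59 = 66.1% → Protocol Alpha
Stage IV: Protocol Alpha 695/2369 = 29.3%, Protocol Beta 494/2442 = 20.2% → Protocol Alpha
Stage III: Protocol Alpha 149/281 = 53.0%, Protocol Beta 179/430 = 41.6% → Protocol Alpha
Stage II: Protocol Alpha 256/460 = 55.7%, Protocol Beta 238/523 = 45.5% → Protocol Alpha
Overall: Protocol Alpha 1133/3157 = 35.9%, Protocol Beta 950/3454 = 27.5% → Protocol Alpha
Protocol Alpha wins overall and in every disease group — no reversal.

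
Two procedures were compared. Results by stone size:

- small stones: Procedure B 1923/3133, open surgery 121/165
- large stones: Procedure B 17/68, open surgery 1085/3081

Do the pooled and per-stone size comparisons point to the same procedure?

No

Small stones: Procedure B 1923/3133 = 61.4%, open surgery 121/165 = 73.3% → open surgery
Large stones: Procedure B 17/68 = 25.0%, open surgery 1085/3081 = 35.2% → open surgery
Overall: Procedure B 1940/3201 = 60.6%, open surgery 1206/3246 = 37.2% → Procedure B
Open surgery wins each stone group but Procedure B wins overall — the comparison reverses. Open surgery's cases skew toward large stones, which has a lower base rate.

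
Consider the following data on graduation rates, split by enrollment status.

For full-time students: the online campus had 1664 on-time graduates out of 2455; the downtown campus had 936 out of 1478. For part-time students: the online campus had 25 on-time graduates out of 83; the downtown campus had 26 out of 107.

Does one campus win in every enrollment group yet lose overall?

No

Full-time: the online campus 1664/2455 = 67.8%, the downtown campus 936/1478 = 63.3% → the online campus
Part-time: the online campus 25/83 = 30.1%, the downtown campus 26/107 = 24.3% → the online campus
Overall: the online campus 1689/2538 = 66.5%, the downtown campus 962/1585 = 60.7% → the online campus
The online campus wins overall and in every enrollment group — no reversal.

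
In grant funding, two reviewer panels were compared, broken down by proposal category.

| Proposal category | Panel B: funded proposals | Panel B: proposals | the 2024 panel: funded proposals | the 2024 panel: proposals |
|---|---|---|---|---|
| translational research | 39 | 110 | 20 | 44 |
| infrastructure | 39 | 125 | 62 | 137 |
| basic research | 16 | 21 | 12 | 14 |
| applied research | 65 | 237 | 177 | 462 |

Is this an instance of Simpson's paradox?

Translational research: Panel B 39/110 = 35.5%, the 2024 panel 20/44 = 45.5% → the 2024 panel
Infrastructure: Panel B 39/125 = 31.2%, the 2024 panel 62/137 = 45.3% → the 2024 panel
Basic research: Panel B 16/21 = 76.2%, the 2024 panel 12/14 = 85.7% → the 2024 panel
Applied research: Panel B 65/237 = 27.4%, the 2024 panel 177/462 = 38.3% → the 2024 panel
Overall: Panel B 159/493 = 32.3%, the 2024 panel 271/657 = 41.2% → the 2024 panel
The 2024 panel wins overall and in every proposal group — no reversal.

No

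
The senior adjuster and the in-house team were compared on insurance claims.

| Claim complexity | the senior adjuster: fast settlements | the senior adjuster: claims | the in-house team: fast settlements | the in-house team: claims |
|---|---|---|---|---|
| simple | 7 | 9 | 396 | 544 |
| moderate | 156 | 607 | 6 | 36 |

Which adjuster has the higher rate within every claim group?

the senior adjuster

Simple: the senior adjuster 7/9 = 77.8%, the in-house team 396/544 = 72.8% → the senior adjuster
Moderate: the senior adjuster 156/607 = 25.7%, the in-house team 6/36 = 16.7% → the senior adjuster
The senior adjuster has the higher rate in both groups.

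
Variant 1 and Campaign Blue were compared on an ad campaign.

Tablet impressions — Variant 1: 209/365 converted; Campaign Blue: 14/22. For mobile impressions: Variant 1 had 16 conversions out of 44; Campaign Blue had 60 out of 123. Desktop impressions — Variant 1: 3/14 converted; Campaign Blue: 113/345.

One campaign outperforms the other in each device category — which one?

Tablet: Variant 1 209/365 = 57.3%, Campaign Blue 14/22 = 63.6% → Campaign Blue
Mobile: Variant 1 16/44 = 36.4%, Campaign Blue 60/123 = 48.8% → Campaign Blue
Desktop: Variant 1 3/14 = 21.4%, Campaign Blue 113/345 = 32.8% → Campaign Blue
Campaign Blue has the higher rate in all 3 groups.

Campaign Blue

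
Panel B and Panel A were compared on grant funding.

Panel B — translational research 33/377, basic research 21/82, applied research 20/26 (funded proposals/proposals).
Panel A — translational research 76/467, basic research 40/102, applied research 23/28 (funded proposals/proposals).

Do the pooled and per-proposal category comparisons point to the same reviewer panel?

Yes

Translational research: Panel B 33/377 = 8.8%, Panel A 76/467 = 16.3% → Panel A
Basic research: Panel B 21/82 = 25.6%, Panel A 40/102 = 39.2% → Panel A
Applied research: Panel B 20/26 = 76.9%, Panel A 23/28 = 82.1% → Panel A
Overall: Panel B 74/485 = 15.3%, Panel A 139/597 = 23.3% → Panel A
Panel A wins overall and in every proposal group — no reversal.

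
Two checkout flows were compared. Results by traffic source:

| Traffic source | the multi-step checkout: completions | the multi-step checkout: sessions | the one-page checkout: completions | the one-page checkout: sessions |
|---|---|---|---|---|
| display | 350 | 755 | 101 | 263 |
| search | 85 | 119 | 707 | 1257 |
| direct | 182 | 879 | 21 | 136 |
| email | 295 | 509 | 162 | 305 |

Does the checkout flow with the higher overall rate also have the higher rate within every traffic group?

No

Display: the multi-step checkout 350/755 = 46.4%, the one-page checkout 101/263 = 38.4% → the multi-step checkout
Search: the multi-step checkout 85/119 = 71.4%, the one-page checkout 707/1257 = 56.2% → the multi-step checkout
Direct: the multi-step checkout 182/879 = 20.7%, the one-page checkout 21/136 = 15.4% → the multi-step checkout
Email: the multi-step checkout 295/509 = 58.0%, the one-page checkout 162/305 = 53.1% → the multi-step checkout
Overall: the multi-step checkout 912/2262 = 40.3%, the one-page checkout 991/1961 = 50.5% → the one-page checkout
The multi-step checkout wins each traffic group but the one-page checkout wins overall — the comparison reverses. The multi-step checkout's sessions skew toward direct, which has a lower base rate.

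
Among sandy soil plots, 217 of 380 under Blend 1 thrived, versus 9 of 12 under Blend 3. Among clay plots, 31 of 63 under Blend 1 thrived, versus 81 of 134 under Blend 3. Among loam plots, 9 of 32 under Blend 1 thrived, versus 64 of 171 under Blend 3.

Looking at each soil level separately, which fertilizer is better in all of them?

Sandy soil: Blend 1 217/380 = 57.1%, Blend 3 9/12 = 75.0% → Blend 3
Clay: Blend 1 31/63 = 49.2%, Blend 3 81/134 = 60.4% → Blend 3
Loam: Blend 1 9/32 = 28.1%, Blend 3 64/171 = 37.4% → Blend 3
Blend 3 has the higher rate in all 3 groups.

Blend 3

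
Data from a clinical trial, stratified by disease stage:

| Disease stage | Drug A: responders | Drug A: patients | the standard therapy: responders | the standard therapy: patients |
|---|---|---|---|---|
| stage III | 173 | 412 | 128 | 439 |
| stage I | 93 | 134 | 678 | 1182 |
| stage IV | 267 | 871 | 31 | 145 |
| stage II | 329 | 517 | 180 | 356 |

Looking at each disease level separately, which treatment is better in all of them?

Drug A

Stage III: Drug A 173/412 = 42.0%, the standard therapy 128/439 = 29.2% → Drug A
Stage I: Drug A 93/134 = 69.4%, the standard therapy 678/1182 = 57.4% → Drug A
Stage IV: Drug A 267/871 = 30.7%, the standard therapy 31/145 = 21.4% → Drug A
Stage II: Drug A 329/517 = 63.6%, the standard therapy 180/356 = 50.6% → Drug A
Drug A has the higher rate in all 4 groups.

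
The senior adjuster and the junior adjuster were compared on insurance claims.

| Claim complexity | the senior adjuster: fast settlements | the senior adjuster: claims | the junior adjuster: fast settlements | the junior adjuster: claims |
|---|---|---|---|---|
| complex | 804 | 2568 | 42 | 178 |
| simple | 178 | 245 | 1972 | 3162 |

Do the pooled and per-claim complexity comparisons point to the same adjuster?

Complex: the senior adjuster 804/2568 = 31.3%, the junior adjuster 42/178 = 23.6% → the senior adjuster
Simple: the senior adjuster 178/245 = 72.7%, the junior adjuster 1972/3162 = 62.4% → the senior adjuster
Overall: the senior adjuster 982/2813 = 34.9%, the junior adjuster 2014/3340 = 60.3% → the junior adjuster
The senior adjuster wins each claim group but the junior adjuster wins overall — the comparison reverses. The senior adjuster's claims skew toward complex, which has a lower base rate.

No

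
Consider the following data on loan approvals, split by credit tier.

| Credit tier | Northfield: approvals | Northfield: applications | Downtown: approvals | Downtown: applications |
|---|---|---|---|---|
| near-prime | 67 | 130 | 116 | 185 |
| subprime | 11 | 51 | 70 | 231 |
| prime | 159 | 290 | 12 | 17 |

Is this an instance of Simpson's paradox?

Yes

Near-prime: Northfield 67/130 = 51.5%, Downtown 116/185 = 62.7% → Downtown
Subprime: Northfield 11/51 = 21.6%, Downtown 70/231 = 30.3% → Downtown
Prime: Northfield 159/290 = 54.8%, Downtown 12/17 = 70.6% → Downtown
Overall: Northfield 237/471 = 50.3%, Downtown 198/433 = 45.7% → Northfield
Downtown wins each credit group but Northfield wins overall — the comparison reverses. Downtown's applications skew toward subprime, which has a lower base rate.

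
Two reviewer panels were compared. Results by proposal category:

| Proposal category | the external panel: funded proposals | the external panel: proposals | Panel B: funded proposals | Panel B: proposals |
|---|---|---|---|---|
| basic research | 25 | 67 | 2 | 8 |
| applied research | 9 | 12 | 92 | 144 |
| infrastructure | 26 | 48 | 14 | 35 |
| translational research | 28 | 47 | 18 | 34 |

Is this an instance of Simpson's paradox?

Basic research: the external panel 25/67 = 37.3%, Panel B 2/8 = 25.0% → the external panel
Applied research: the external panel 9/12 = 75.0%, Panel B 92/144 = 63.9% → the external panel
Infrastructure: the external panel 26/48 = 54.2%, Panel B 14/35 = 40.0% → the external panel
Translational research: the external panel 28/47 = 59.6%, Panel B 18/34 = 52.9% → the external panel
Overall: the external panel 88/174 = 50.6%, Panel B 126/221 = 57.0% → Panel B
The external panel wins each proposal group but Panel B wins overall — the comparison reverses. The external panel's proposals skew toward basic research, which has a lower base rate.

Yes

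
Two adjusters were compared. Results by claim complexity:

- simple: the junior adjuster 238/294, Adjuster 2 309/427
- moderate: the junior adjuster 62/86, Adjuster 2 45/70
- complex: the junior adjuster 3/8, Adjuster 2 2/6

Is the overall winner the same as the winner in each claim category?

Yes

Simple: the junior adjuster 238/294 = 81.0%, Adjuster 2 309/427 = 72.4% → the junior adjuster
Moderate: the junior adjuster 62/86 = 72.1%, Adjuster 2 45/70 = 64.3% → the junior adjuster
Complex: the junior adjuster 3/8 = 37.5%, Adjuster 2 2/6 = 33.3% → the junior adjuster
Overall: the junior adjuster 303/388 = 78.1%, Adjuster 2 356/503 = 70.8% → the junior adjuster
The junior adjuster wins overall and in every claim group — no reversal.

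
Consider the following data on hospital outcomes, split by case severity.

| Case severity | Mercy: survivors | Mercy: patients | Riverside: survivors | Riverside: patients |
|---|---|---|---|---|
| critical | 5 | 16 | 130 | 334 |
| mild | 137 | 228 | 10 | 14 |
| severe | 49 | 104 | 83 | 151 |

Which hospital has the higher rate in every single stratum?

Riverside

Critical: Mercy 5/16 = 31.2%, Riverside 130/334 = 38.9% → Riverside
Mild: Mercy 137/228 = 60.1%, Riverside 10/14 = 71.4% → Riverside
Severe: Mercy 49/104 = 47.1%, Riverside 83/151 = 55.0% → Riverside
Riverside has the higher rate in all 3 groups.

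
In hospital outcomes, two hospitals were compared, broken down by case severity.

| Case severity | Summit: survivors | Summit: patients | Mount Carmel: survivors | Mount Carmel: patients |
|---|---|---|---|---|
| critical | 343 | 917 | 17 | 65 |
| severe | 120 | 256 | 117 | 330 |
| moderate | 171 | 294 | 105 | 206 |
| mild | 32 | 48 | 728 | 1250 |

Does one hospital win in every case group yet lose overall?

Yes

Critical: Summit 343/917 = 37.4%, Mount Carmel 17/65 = 26.2% → Summit
Severe: Summit 120/256 = 46.9%, Mount Carmel 117/330 = 35.5% → Summit
Moderate: Summit 171/294 = 58.2%, Mount Carmel 105/206 = 51.0% → Summit
Mild: Summit 32/48 = 66.7%, Mount Carmel 728/1250 = 58.2% → Summit
Overall: Summit 666/1515 = 44.0%, Mount Carmel 967/1851 = 52.2% → Mount Carmel
Summit wins each case group but Mount Carmel wins overall — the comparison reverses. Summit's patients skew toward critical, which has a lower base rate.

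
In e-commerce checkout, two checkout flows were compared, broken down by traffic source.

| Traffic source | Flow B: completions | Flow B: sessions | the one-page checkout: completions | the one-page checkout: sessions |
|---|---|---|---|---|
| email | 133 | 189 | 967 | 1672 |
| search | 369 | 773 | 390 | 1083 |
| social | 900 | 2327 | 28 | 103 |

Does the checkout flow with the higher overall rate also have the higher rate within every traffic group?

No

Email: Flow B 133/189 = 70.4%, the one-page checkout 967/1672 = 57.8% → Flow B
Search: Flow B 369/773 = 47.7%, the one-page checkout 390/1083 = 36.0% → Flow B
Social: Flow B 900/2327 = 38.7%, the one-page checkout 28/103 = 27.2% → Flow B
Overall: Flow B 1402/3289 = 42.6%, the one-page checkout 1385/2858 = 48.5% → the one-page checkout
Flow B wins each traffic group but the one-page checkout wins overall — the comparison reverses. Flow B's sessions skew toward social, which has a lower base rate.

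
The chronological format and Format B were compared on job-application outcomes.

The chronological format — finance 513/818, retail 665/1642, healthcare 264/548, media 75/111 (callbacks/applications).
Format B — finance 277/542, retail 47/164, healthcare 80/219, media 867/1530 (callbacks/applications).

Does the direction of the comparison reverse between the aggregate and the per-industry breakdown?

Finance: the chronological format 513/818 = 62.7%, Format B 277/542 = 51.1% → the chronological format
Retail: the chronological format 665/1642 = 40.5%, Format B 47/164 = 28.7% → the chronological format
Healthcare: the chronological format 264/548 = 48.2%, Format B 80/219 = 36.5% → the chronological format
Media: the chronological format 75/111 = 67.6%, Format B 867/1530 = 56.7% → the chronological format
Overall: the chronological format 1517/3119 = 48.6%, Format B 1271/2455 = 51.8% → Format B
The chronological format wins each industry group but Format B wins overall — the comparison reverses. The chronological format's applications skew toward retail, which has a lower base rate.

Yes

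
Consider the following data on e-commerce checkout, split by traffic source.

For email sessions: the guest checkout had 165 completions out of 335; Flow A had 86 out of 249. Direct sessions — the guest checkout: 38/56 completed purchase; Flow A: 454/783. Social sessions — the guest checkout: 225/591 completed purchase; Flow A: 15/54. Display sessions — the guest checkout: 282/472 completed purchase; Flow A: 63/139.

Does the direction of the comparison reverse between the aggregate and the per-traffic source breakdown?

Yes

Email: the guest checkout 165/335 = 49.3%, Flow A 86/249 = 34.5% → the guest checkout
Direct: the guest checkout 38/56 = 67.9%, Flow A 454/783 = 58.0% → the guest checkout
Social: the guest checkout 225/591 = 38.1%, Flow A 15/54 = 27.8% → the guest checkout
Display: the guest checkout 282/472 = 59.7%, Flow A 63/139 = 45.3% → the guest checkout
Overall: the guest checkout 710/1454 = 48.8%, Flow A 618/1225 = 50.4% → Flow A
The guest checkout wins each traffic group but Flow A wins overall — the comparison reverses. The guest checkout's sessions skew toward social, which has a lower base rate.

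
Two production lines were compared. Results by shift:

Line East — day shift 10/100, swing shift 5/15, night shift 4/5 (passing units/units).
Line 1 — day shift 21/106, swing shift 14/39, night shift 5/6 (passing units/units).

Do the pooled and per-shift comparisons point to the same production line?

Yes

Day shift: Line East 10/100 = 10.0%, Line 1 21/106 = 19.8% → Line 1
Swing shift: Line East 5/15 = 33.3%, Line 1 14/39 = 35.9% → Line 1
Night shift: Line East 4/5 = 80.0%, Line 1 5/6 = 83.3% → Line 1
Overall: Line East 19/120 = 15.8%, Line 1 40/151 = 26.5% → Line 1
Line 1 wins overall and in every shift group — no reversal.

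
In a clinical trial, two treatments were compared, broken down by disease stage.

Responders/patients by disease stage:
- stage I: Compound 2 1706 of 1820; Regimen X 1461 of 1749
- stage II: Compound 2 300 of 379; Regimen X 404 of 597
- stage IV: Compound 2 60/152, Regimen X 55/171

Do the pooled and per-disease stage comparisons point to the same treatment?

Stage I: Compound 2 1706/1820 = 93.7%, Regimen X 1461/1749 = 83.5% → Compound 2
Stage II: Compound 2 300/379 = 79.2%, Regimen X 404/597 = 67.7% → Compound 2
Stage IV: Compound 2 60/152 = 39.5%, Regimen X 55/171 = 32.2% → Compound 2
Overall: Compound 2 2066/2351 = 87.9%, Regimen X 1920/2517 = 76.3% → Compound 2
Compound 2 wins overall and in every disease group — no reversal.

Yes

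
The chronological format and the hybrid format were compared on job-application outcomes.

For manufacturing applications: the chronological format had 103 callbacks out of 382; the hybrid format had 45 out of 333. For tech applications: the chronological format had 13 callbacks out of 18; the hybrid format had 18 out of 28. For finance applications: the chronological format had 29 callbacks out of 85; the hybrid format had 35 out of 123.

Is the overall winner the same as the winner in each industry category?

Manufacturing: the chronological format 103/382 = 27.0%, the hybrid format 45/333 = 13.5% → the chronological format
Tech: the chronological format 13/18 = 72.2%, the hybrid format 18/28 = 64.3% → the chronological format
Finance: the chronological format 29/85 = 34.1%, the hybrid format 35/123 = 28.5% → the chronological format
Overall: the chronological format 145/485 = 29.9%, the hybrid format 98/484 = 20.2% → the chronological format
The chronological format wins overall and in every industry group — no reversal.

Yes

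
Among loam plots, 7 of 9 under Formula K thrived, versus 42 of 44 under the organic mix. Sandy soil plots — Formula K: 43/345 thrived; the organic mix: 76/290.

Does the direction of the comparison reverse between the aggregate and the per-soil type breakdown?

Loam: Formula K 7/9 = 77.8%, the organic mix 42/44 = 95.5% → the organic mix
Sandy soil: Formula K 43/345 = 12.5%, the organic mix 76/290 = 26.2% → the organic mix
Overall: Formula K 50/354 = 14.1%, the organic mix 118/334 = 35.3% → the organic mix
The organic mix wins overall and in every soil group — no reversal.

No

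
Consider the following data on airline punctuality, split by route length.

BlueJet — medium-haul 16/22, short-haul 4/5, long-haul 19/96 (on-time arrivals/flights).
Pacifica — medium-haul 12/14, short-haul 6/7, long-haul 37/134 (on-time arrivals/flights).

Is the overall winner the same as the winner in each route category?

Yes

Medium-haul: BlueJet 16/22 = 72.7%, Pacifica 12/14 = 85.7% → Pacifica
Short-haul: BlueJet 4/5 = 80.0%, Pacifica 6/7 = 85.7% → Pacifica
Long-haul: BlueJet 19/96 = 19.8%, Pacifica 37/134 = 27.6% → Pacifica
Overall: BlueJet 39/123 = 31.7%, Pacifica 55/155 = 35.5% → Pacifica
Pacifica wins overall and in every route group — no reversal.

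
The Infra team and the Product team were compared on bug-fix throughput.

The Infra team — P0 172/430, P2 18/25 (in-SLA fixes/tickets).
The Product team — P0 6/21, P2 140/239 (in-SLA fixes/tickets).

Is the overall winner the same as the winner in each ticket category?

No

P0: the Infra team 172/430 = 40.0%, the Product team 6/21 = 28.6% → the Infra team
P2: the Infra team 18/25 = 72.0%, the Product team 140/239 = 58.6% → the Infra team
Overall: the Infra team 190/455 = 41.8%, the Product team 146/260 = 56.2% → the Product team
The Infra team wins each ticket group but the Product team wins overall — the comparison reverses. The Infra team's tickets skew toward P0, which has a lower base rate.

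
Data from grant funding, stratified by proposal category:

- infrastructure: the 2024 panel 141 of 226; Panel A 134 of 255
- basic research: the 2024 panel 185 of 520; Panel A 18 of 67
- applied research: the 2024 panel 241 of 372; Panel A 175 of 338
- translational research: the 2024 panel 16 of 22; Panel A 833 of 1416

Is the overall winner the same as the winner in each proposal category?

No

Infrastructure: the 2024 panel 141/226 = 62.4%, Panel A 134/255 = 52.5% → the 2024 panel
Basic research: the 2024 panel 185/520 = 35.6%, Panel A 18/67 = 26.9% → the 2024 panel
Applied research: the 2024 panel 241/372 = 64.8%, Panel A 175/338 = 51.8% → the 2024 panel
Translational research: the 2024 panel 16/22 = 72.7%, Panel A 833/1416 = 58.8% → the 2024 panel
Overall: the 2024 panel 583/1140 = 51.1%, Panel A 1160/2076 = 55.9% → Panel A
The 2024 panel wins each proposal group but Panel A wins overall — the comparison reverses. The 2024 panel's proposals skew toward basic research, which has a lower base rate.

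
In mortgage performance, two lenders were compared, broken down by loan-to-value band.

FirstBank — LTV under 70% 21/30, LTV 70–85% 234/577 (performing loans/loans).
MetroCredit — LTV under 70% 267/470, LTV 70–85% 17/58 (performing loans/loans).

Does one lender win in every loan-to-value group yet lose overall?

Yes

LTV under 70%: FirstBank 21/30 = 70.0%, MetroCredit 267/470 = 56.8% → FirstBank
LTV 70–85%: FirstBank 234/577 = 40.6%, MetroCredit 17/58 = 29.3% → FirstBank
Overall: FirstBank 255/607 = 42.0%, MetroCredit 284/528 = 53.8% → MetroCredit
FirstBank wins each loan-to-value group but MetroCredit wins overall — the comparison reverses. FirstBank's loans skew toward LTV 70–85%, which has a lower base rate.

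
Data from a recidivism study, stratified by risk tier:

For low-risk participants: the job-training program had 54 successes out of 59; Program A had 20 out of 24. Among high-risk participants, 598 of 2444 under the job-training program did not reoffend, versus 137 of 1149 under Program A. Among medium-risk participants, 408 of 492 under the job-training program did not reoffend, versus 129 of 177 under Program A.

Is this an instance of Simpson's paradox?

Low-risk: the job-training program 54/59 = 91.5%, Program A 20/24 = 83.3% → the job-training program
High-risk: the job-training program 598/2444 = 24.5%, Program A 137/1149 = 11.9% → the job-training program
Medium-risk: the job-training program 408/492 = 82.9%, Program A 129/177 = 72.9% → the job-training program
Overall: the job-training program 1060/2995 = 35.4%, Program A 286/1350 = 21.2% → the job-training program
The job-training program wins overall and in every risk group — no reversal.

No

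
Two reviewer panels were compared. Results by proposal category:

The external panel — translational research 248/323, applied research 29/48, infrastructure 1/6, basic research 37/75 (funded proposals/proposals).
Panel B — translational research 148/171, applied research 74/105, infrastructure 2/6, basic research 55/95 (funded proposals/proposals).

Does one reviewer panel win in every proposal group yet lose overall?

Translational research: the external panel 248/323 = 76.8%, Panel B 148/171 = 86.5% → Panel B
Applied research: the external panel 29/48 = 60.4%, Panel B 74/105 = 70.5% → Panel B
Infrastructure: the external panel 1/6 = 16.7%, Panel B 2/6 = 33.3% → Panel B
Basic research: the external panel 37/75 = 49.3%, Panel B 55/95 = 57.9% → Panel B
Overall: the external panel 315/452 = 69.7%, Panel B 279/377 = 74.0% → Panel B
Panel B wins overall and in every proposal group — no reversal.

No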